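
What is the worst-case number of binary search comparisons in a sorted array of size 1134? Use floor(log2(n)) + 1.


Binary search halves the search space each step.
Maximum comparisons = floor(log2(1134)) + 1
log2(1134) = 10.1472
floor(log2(1134)) = 10, so 10 + 1 = 11
Final answer: 11


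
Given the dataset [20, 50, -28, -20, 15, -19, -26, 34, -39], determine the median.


First, sort the list: [-39, -28, -26, -20, -19, 15, 20, 34, 50]
The list has 9 elements (odd count).
The middle index is 4 (0-based), and the element there is -19.
Final answer: -19


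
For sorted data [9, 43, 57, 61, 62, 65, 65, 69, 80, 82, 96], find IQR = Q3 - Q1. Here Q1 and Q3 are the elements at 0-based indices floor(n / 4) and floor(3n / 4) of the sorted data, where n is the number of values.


The data has n = 11 elements.
Q1 index = floor(11 / 4) = floor(2.75) = 2; Q3 index = floor(3 * 11 / 4) = floor(8.25) = 8
Q1 = element at index 2 = 57
Q3 = element at index 8 = 80
IQR = 80 - 57 = 23
Final answer: 23


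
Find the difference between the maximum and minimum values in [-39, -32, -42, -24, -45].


Maximum value: -24
Minimum value: -45
Range = -24 - (-45) = 21
Final answer: 21


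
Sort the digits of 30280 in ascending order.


The number 30280 has digits: 3, 0, 2, 8, 0
Sorted: 0, 0, 2, 3, 8
Joining the sorted digits gives the result.
Final answer: 00238


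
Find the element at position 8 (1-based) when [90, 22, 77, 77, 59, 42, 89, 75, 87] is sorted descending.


Sort descending: [90, 89, 87, 77, 77, 75, 59, 42, 22]
The 8th element (1-indexed) is at index 7.
Value = 42
Final answer: 42


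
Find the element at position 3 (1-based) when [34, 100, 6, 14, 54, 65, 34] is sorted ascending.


Sort ascending: [6, 14, 34, 34, 54, 65, 100]
The 3rd element (1-indexed) is at index 2.
Value = 34
Final answer: 34


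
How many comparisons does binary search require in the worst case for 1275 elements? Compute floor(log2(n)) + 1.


Binary search halves the search space each step.
Maximum comparisons = floor(log2(1275)) + 1
log2(1275) = 10.3163
floor(log2(1275)) = 10, so 10 + 1 = 11
Final answer: 11


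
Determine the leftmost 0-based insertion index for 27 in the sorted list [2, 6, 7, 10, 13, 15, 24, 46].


List is sorted: [2, 6, 7, 10, 13, 15, 24, 46]
We need the leftmost position where 27 can be inserted, i.e. the first index whose element is >= 27 (or the end of the list if none is).
Binary search with low=0, high=8 (0-based indices):
  low=0, high=8, mid=4: a[4]=13 < 27, so low = 5
  low=5, high=8, mid=6: a[6]=24 < 27, so low = 7
  low=7, high=8, mid=7: a[7]=46 >= 27, so high = 7
Now low = high = 7, so the insertion index is 7.
Final answer: 7


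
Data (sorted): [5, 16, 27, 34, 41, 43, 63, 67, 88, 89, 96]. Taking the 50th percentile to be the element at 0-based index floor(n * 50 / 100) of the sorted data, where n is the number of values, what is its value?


The dataset has n = 11 elements.
Index = floor(11 * 50 / 100) = floor(550 / 100) = floor(5.5) = 5
Counting from index 0 in the sorted data, the element at index 5 is 43.
Final answer: 43


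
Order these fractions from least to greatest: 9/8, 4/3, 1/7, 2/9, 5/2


Convert to decimal for comparison:
  9/8 = 1.125
  4/3 = 1.3333
  1/7 = 0.1429
  2/9 = 0.2222
  5/2 = 2.5
Decimals in increasing order: 0.1429 < 0.2222 < 1.125 < 1.3333 < 2.5
Writing each back as its fraction gives the sorted order.
Final answer: 1/7, 2/9, 9/8, 4/3, 5/2


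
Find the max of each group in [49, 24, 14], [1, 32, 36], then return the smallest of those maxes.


Find max of each group:
  Group 1: [49, 24, 14] -> max = 49
  Group 2: [1, 32, 36] -> max = 36
Maxes: [49, 36]
Minimum of maxes = 36
Final answer: 36


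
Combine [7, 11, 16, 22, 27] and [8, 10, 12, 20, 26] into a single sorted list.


List A: [7, 11, 16, 22, 27]
List B: [8, 10, 12, 20, 26]
Repeatedly compare the front elements and take the smaller:
  7 vs 8 -> take 7
  11 vs 8 -> take 8
  11 vs 10 -> take 10
  11 vs 12 -> take 11
  16 vs 12 -> take 12
  16 vs 20 -> take 16
  22 vs 20 -> take 20
  22 vs 26 -> take 22
  27 vs 26 -> take 26
  B is exhausted; append the rest of A: [27]
Final answer: [7, 8, 10, 11, 12, 16, 20, 22, 26, 27]


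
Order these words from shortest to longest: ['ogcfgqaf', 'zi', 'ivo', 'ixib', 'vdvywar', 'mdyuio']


Compute lengths:
  'ogcfgqaf' has length 8
  'zi' has length 2
  'ivo' has length 3
  'ixib' has length 4
  'vdvywar' has length 7
  'mdyuio' has length 6
Lengths in increasing order: 2 < 3 < 4 < 6 < 7 < 8
Listing the words in that order gives the answer.
Final answer: ['zi', 'ivo', 'ixib', 'mdyuio', 'vdvywar', 'ogcfgqaf']


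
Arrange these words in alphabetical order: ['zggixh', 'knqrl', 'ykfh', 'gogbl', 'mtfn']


Compare strings character by character (the first differing letter decides):
  'gogbl' < 'knqrl' since 'g' < 'k' at position 1
  'knqrl' < 'mtfn' since 'k' < 'm' at position 1
  'mtfn' < 'ykfh' since 'm' < 'y' at position 1
  'ykfh' < 'zggixh' since 'y' < 'z' at position 1
Chaining these comparisons gives the alphabetical order.
Final answer: ['gogbl', 'knqrl', 'mtfn', 'ykfh', 'zggixh']


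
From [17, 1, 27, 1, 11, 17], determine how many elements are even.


Check each element:
  17 is odd
  1 is odd
  27 is odd
  1 is odd
  11 is odd
  17 is odd
Evens: []
Count of evens = 0
Final answer: 0


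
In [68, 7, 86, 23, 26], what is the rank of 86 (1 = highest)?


Sort descending: [86, 68, 26, 23, 7]
Find 86 in the sorted list.
86 is at position 1.
Final answer: 1


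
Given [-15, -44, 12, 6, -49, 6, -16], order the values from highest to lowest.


Original list: [-15, -44, 12, 6, -49, 6, -16]
Repeatedly take the largest remaining element:
  Remaining [-15, -44, 12, 6, -49, 6, -16] -> largest is 12
  Remaining [-15, -44, 6, -49, 6, -16] -> largest is 6
  Remaining [-15, -44, -49, 6, -16] -> largest is 6
  Remaining [-15, -44, -49, -16] -> largest is -15
  Remaining [-44, -49, -16] -> largest is -16
  Remaining [-44, -49] -> largest is -44
  Remaining [-49] -> largest is -49
Collecting the picks in order gives the descending list.
Final answer: [12, 6, 6, -15, -16, -44, -49]


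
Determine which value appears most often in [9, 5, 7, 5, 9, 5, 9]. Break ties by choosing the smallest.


Count the frequency of each value:
  5 appears 3 time(s)
  7 appears 1 time(s)
  9 appears 3 time(s)
Maximum frequency is 3.
Values reaching that frequency: [5, 9]; the smallest is 5.
Final answer: 5


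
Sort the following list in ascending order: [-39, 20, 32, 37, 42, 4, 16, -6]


Original list: [-39, 20, 32, 37, 42, 4, 16, -6]
Repeatedly take the smallest remaining element:
  Remaining [-39, 20, 32, 37, 42, 4, 16, -6] -> smallest is -39
  Remaining [20, 32, 37, 42, 4, 16, -6] -> smallest is -6
  Remaining [20, 32, 37, 42, 4, 16] -> smallest is 4
  Remaining [20, 32, 37, 42, 16] -> smallest is 16
  Remaining [20, 32, 37, 42] -> smallest is 20
  Remaining [32, 37, 42] -> smallest is 32
  Remaining [37, 42] -> smallest is 37
  Remaining [42] -> smallest is 42
Collecting the picks in order gives the sorted list.
Final answer: [-39, -6, 4, 16, 20, 32, 37, 42]


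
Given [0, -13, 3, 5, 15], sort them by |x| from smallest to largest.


Compute absolute values:
  |0| = 0
  |-13| = 13
  |3| = 3
  |5| = 5
  |15| = 15
Absolute values in increasing order: 0 < 3 < 5 < 13 < 15
Listing the original numbers in that order gives the answer.
Final answer: [0, 3, 5, -13, 15]


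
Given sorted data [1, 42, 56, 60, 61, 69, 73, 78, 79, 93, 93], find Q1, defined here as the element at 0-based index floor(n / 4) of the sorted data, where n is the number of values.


The list has n = 11 elements.
Q1 index = floor(11 / 4) = floor(2.75) = 2
Counting from index 0 in the sorted data, the element at index 2 is 56.
Final answer: 56


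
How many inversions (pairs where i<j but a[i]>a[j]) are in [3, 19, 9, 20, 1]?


For each element, count the later elements that are smaller than it:
  3 (index 0): smaller elements after it = [1] -> 1
  19 (index 1): smaller elements after it = [9, 1] -> 2
  9 (index 2): smaller elements after it = [1] -> 1
  20 (index 3): smaller elements after it = [1] -> 1
Total inversions = 1 + 2 + 1 + 1 = 5
Final answer: 5


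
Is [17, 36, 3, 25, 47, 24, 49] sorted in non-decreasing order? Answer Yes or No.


Check consecutive pairs:
  17 <= 36? True
  36 <= 3? False
  3 <= 25? True
  25 <= 47? True
  47 <= 24? False
  24 <= 49? True
2 consecutive pair(s) are out of order, so the list is not sorted.
Final answer: No


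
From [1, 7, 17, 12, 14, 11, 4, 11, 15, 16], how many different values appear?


List all unique values:
Distinct values: [1, 4, 7, 11, 12, 14, 15, 16, 17]
Count = 9
Final answer: 9


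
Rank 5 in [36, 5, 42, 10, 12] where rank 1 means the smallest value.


Sort ascending: [5, 10, 12, 36, 42]
Find 5 in the sorted list.
5 is at position 1 (1-indexed).
Final answer: 1


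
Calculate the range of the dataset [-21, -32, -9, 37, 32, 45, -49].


Maximum value: 45
Minimum value: -49
Range = 45 - (-49) = 94
Final answer: 94


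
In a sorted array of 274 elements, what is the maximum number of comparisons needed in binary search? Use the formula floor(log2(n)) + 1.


Binary search halves the search space each step.
Maximum comparisons = floor(log2(274)) + 1
log2(274) = 8.098
floor(log2(274)) = 8, so 8 + 1 = 9
Final answer: 9


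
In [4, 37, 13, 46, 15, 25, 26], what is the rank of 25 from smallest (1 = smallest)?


Sort ascending: [4, 13, 15, 25, 26, 37, 46]
Find 25 in the sorted list.
25 is at position 4 (1-indexed).
Final answer: 4


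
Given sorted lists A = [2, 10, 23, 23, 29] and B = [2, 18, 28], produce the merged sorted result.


List A: [2, 10, 23, 23, 29]
List B: [2, 18, 28]
Repeatedly compare the front elements and take the smaller:
  2 vs 2 -> take 2
  10 vs 2 -> take 2
  10 vs 18 -> take 10
  23 vs 18 -> take 18
  23 vs 28 -> take 23
  23 vs 28 -> take 23
  29 vs 28 -> take 28
  B is exhausted; append the rest of A: [29]
Final answer: [2, 2, 10, 18, 23, 23, 28, 29]


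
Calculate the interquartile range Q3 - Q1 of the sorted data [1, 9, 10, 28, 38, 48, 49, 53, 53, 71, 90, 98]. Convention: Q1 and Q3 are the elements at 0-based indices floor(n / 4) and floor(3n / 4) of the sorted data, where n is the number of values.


The data has n = 12 elements.
Q1 index = floor(12 / 4) = floor(3) = 3; Q3 index = floor(3 * 12 / 4) = floor(9) = 9
Q1 = element at index 3 = 28
Q3 = element at index 9 = 71
IQR = 71 - 28 = 43
Final answer: 43


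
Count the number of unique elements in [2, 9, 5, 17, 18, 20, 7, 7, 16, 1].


List all unique values:
Distinct values: [1, 2, 5, 7, 9, 16, 17, 18, 20]
Count = 9
Final answer: 9


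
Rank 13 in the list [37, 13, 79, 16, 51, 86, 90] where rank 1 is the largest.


Sort descending: [90, 86, 79, 51, 37, 16, 13]
Find 13 in the sorted list.
13 is at position 7.
Final answer: 7


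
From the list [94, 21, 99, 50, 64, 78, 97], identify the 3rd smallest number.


Sort ascending: [21, 50, 64, 78, 94, 97, 99]
The 3rd element (1-indexed) is at index 2.
Value = 64
Final answer: 64


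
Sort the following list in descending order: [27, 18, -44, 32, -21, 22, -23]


Original list: [27, 18, -44, 32, -21, 22, -23]
Repeatedly take the largest remaining element:
  Remaining [27, 18, -44, 32, -21, 22, -23] -> largest is 32
  Remaining [27, 18, -44, -21, 22, -23] -> largest is 27
  Remaining [18, -44, -21, 22, -23] -> largest is 22
  Remaining [18, -44, -21, -23] -> largest is 18
  Remaining [-44, -21, -23] -> largest is -21
  Remaining [-44, -23] -> largest is -23
  Remaining [-44] -> largest is -44
Collecting the picks in order gives the descending list.
Final answer: [32, 27, 22, 18, -21, -23, -44]


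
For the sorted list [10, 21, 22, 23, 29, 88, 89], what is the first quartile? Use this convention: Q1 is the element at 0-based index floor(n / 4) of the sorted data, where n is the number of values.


The list has n = 7 elements.
Q1 index = floor(7 / 4) = floor(1.75) = 1
Counting from index 0 in the sorted data, the element at index 1 is 21.
Final answer: 21


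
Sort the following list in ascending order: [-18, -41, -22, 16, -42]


Original list: [-18, -41, -22, 16, -42]
Repeatedly take the smallest remaining element:
  Remaining [-18, -41, -22, 16, -42] -> smallest is -42
  Remaining [-18, -41, -22, 16] -> smallest is -41
  Remaining [-18, -22, 16] -> smallest is -22
  Remaining [-18, 16] -> smallest is -18
  Remaining [16] -> smallest is 16
Collecting the picks in order gives the sorted list.
Final answer: [-42, -41, -22, -18, 16]


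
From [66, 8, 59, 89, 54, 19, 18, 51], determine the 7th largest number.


Sort descending: [89, 66, 59, 54, 51, 19, 18, 8]
The 7th element (1-indexed) is at index 6.
Value = 18
Final answer: 18


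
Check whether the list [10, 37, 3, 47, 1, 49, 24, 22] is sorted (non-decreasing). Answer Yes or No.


Check consecutive pairs:
  10 <= 37? True
  37 <= 3? False
  3 <= 47? True
  47 <= 1? False
  1 <= 49? True
  49 <= 24? False
  24 <= 22? False
4 consecutive pair(s) are out of order, so the list is not sorted.
Final answer: No


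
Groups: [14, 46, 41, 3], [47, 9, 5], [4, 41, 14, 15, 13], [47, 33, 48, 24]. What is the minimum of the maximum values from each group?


Find max of each group:
  Group 1: [14, 46, 41, 3] -> max = 46
  Group 2: [47, 9, 5] -> max = 47
  Group 3: [4, 41, 14, 15, 13] -> max = 41
  Group 4: [47, 33, 48, 24] -> max = 48
Maxes: [46, 47, 41, 48]
Minimum of maxes = 41
Final answer: 41


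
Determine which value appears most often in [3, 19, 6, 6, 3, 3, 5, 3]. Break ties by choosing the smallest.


Count the frequency of each value:
  3 appears 4 time(s)
  5 appears 1 time(s)
  6 appears 2 time(s)
  19 appears 1 time(s)
Maximum frequency is 4.
Only 3 reaches that frequency, so it is the mode.
Final answer: 3


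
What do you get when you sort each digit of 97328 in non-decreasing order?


The number 97328 has digits: 9, 7, 3, 2, 8
Sorted: 2, 3, 7, 8, 9
Joining the sorted digits gives the result.
Final answer: 23789


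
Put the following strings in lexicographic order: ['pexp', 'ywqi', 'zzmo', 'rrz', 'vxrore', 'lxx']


Compare strings character by character (the first differing letter decides):
  'lxx' < 'pexp' since 'l' < 'p' at position 1
  'pexp' < 'rrz' since 'p' < 'r' at position 1
  'rrz' < 'vxrore' since 'r' < 'v' at position 1
  'vxrore' < 'ywqi' since 'v' < 'y' at position 1
  'ywqi' < 'zzmo' since 'y' < 'z' at position 1
Chaining these comparisons gives the alphabetical order.
Final answer: ['lxx', 'pexp', 'rrz', 'vxrore', 'ywqi', 'zzmo']


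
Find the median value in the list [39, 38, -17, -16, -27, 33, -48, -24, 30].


First, sort the list: [-48, -27, -24, -17, -16, 30, 33, 38, 39]
The list has 9 elements (odd count).
The middle index is 4 (0-based), and the element there is -16.
Final answer: -16


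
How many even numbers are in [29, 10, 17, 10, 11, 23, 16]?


Check each element:
  29 is odd
  10 is even
  17 is odd
  10 is even
  11 is odd
  23 is odd
  16 is even
Evens: [10, 10, 16]
Count of evens = 3
Final answer: 3


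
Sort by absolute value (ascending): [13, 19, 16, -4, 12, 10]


Compute absolute values:
  |13| = 13
  |19| = 19
  |16| = 16
  |-4| = 4
  |12| = 12
  |10| = 10
Absolute values in increasing order: 4 < 10 < 12 < 13 < 16 < 19
Listing the original numbers in that order gives the answer.
Final answer: [-4, 10, 12, 13, 16, 19]


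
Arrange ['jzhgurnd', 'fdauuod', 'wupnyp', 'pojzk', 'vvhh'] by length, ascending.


Compute lengths:
  'jzhgurnd' has length 8
  'fdauuod' has length 7
  'wupnyp' has length 6
  'pojzk' has length 5
  'vvhh' has length 4
Lengths in increasing order: 4 < 5 < 6 < 7 < 8
Listing the words in that order gives the answer.
Final answer: ['vvhh', 'pojzk', 'wupnyp', 'fdauuod', 'jzhgurnd']


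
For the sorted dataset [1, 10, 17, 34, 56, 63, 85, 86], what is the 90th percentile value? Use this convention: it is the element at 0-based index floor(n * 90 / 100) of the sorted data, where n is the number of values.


The dataset has n = 8 elements.
Index = floor(8 * 90 / 100) = floor(720 / 100) = floor(7.2) = 7
Counting from index 0 in the sorted data, the element at index 7 is 86.
Final answer: 86


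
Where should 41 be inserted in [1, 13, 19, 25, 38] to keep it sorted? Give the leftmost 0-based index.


List is sorted: [1, 13, 19, 25, 38]
We need the leftmost position where 41 can be inserted, i.e. the first index whose element is >= 41 (or the end of the list if none is).
Binary search with low=0, high=5 (0-based indices):
  low=0, high=5, mid=2: a[2]=19 < 41, so low = 3
  low=3, high=5, mid=4: a[4]=38 < 41, so low = 5
Now low = high = 5, so the insertion index is 5.
Final answer: 5


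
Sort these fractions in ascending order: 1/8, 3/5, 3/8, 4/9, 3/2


Convert to decimal for comparison:
  1/8 = 0.125
  3/5 = 0.6
  3/8 = 0.375
  4/9 = 0.4444
  3/2 = 1.5
Decimals in increasing order: 0.125 < 0.375 < 0.4444 < 0.6 < 1.5
Writing each back as its fraction gives the sorted order.
Final answer: 1/8, 3/8, 4/9, 3/5, 3/2


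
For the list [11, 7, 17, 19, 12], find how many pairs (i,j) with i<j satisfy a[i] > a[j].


For each element, count the later elements that are smaller than it:
  11 (index 0): smaller elements after it = [7] -> 1
  7 (index 1): smaller elements after it = [] -> 0
  17 (index 2): smaller elements after it = [12] -> 1
  19 (index 3): smaller elements after it = [12] -> 1
Total inversions = 1 + 0 + 1 + 1 = 3
Final answer: 3


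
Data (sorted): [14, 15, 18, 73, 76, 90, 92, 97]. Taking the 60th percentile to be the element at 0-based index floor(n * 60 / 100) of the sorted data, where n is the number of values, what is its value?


The dataset has n = 8 elements.
Index = floor(8 * 60 / 100) = floor(480 / 100) = floor(4.8) = 4
Counting from index 0 in the sorted data, the element at index 4 is 76.
Final answer: 76


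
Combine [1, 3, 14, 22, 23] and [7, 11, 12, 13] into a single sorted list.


List A: [1, 3, 14, 22, 23]
List B: [7, 11, 12, 13]
Repeatedly compare the front elements and take the smaller:
  1 vs 7 -> take 1
  3 vs 7 -> take 3
  14 vs 7 -> take 7
  14 vs 11 -> take 11
  14 vs 12 -> take 12
  14 vs 13 -> take 13
  B is exhausted; append the rest of A: [14, 22, 23]
Final answer: [1, 3, 7, 11, 12, 13, 14, 22, 23]


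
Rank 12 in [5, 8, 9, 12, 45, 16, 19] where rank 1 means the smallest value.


Sort ascending: [5, 8, 9, 12, 16, 19, 45]
Find 12 in the sorted list.
12 is at position 4 (1-indexed).
Final answer: 4


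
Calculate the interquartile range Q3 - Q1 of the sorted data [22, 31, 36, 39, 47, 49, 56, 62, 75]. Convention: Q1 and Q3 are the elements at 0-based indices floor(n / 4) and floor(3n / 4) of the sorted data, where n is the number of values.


The data has n = 9 elements.
Q1 index = floor(9 / 4) = floor(2.25) = 2; Q3 index = floor(3 * 9 / 4) = floor(6.75) = 6
Q1 = element at index 2 = 36
Q3 = element at index 6 = 56
IQR = 56 - 36 = 20
Final answer: 20


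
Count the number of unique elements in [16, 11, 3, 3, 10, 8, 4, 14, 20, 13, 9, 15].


List all unique values:
Distinct values: [3, 4, 8, 9, 10, 11, 13, 14, 15, 16, 20]
Count = 11
Final answer: 11


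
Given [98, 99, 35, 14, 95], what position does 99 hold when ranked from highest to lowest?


Sort descending: [99, 98, 95, 35, 14]
Find 99 in the sorted list.
99 is at position 1.
Final answer: 1


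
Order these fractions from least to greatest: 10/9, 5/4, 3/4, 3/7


Convert to decimal for comparison:
  10/9 = 1.1111
  5/4 = 1.25
  3/4 = 0.75
  3/7 = 0.4286
Decimals in increasing order: 0.4286 < 0.75 < 1.1111 < 1.25
Writing each back as its fraction gives the sorted order.
Final answer: 3/7, 3/4, 10/9, 5/4


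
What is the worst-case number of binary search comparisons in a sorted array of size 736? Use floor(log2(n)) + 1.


Binary search halves the search space each step.
Maximum comparisons = floor(log2(736)) + 1
log2(736) = 9.5236
floor(log2(736)) = 9, so 9 + 1 = 10
Final answer: 10


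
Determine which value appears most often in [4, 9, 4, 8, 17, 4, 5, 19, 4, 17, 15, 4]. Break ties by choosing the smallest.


Count the frequency of each value:
  4 appears 5 time(s)
  5 appears 1 time(s)
  8 appears 1 time(s)
  9 appears 1 time(s)
  15 appears 1 time(s)
  17 appears 2 time(s)
  19 appears 1 time(s)
Maximum frequency is 5.
Only 4 reaches that frequency, so it is the mode.
Final answer: 4


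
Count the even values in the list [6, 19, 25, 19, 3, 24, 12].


Check each element:
  6 is even
  19 is odd
  25 is odd
  19 is odd
  3 is odd
  24 is even
  12 is even
Evens: [6, 24, 12]
Count of evens = 3
Final answer: 3


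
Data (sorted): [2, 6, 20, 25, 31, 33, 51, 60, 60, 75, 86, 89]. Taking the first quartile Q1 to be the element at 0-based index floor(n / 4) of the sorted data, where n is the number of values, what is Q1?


The list has n = 12 elements.
Q1 index = floor(12 / 4) = floor(3) = 3
Counting from index 0 in the sorted data, the element at index 3 is 25.
Final answer: 25


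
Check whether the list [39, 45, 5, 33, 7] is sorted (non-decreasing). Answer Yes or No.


Check consecutive pairs:
  39 <= 45? True
  45 <= 5? False
  5 <= 33? True
  33 <= 7? False
2 consecutive pair(s) are out of order, so the list is not sorted.
Final answer: No


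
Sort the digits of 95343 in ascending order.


The number 95343 has digits: 9, 5, 3, 4, 3
Sorted: 3, 3, 4, 5, 9
Joining the sorted digits gives the result.
Final answer: 33459


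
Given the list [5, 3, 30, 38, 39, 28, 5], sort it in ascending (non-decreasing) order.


Original list: [5, 3, 30, 38, 39, 28, 5]
Repeatedly take the smallest remaining element:
  Remaining [5, 3, 30, 38, 39, 28, 5] -> smallest is 3
  Remaining [5, 30, 38, 39, 28, 5] -> smallest is 5
  Remaining [30, 38, 39, 28, 5] -> smallest is 5
  Remaining [30, 38, 39, 28] -> smallest is 28
  Remaining [30, 38, 39] -> smallest is 30
  Remaining [38, 39] -> smallest is 38
  Remaining [39] -> smallest is 39
Collecting the picks in order gives the sorted list.
Final answer: [3, 5, 5, 28, 30, 38, 39]


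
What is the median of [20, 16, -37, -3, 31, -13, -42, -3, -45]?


First, sort the list: [-45, -42, -37, -13, -3, -3, 16, 20, 31]
The list has 9 elements (odd count).
The middle index is 4 (0-based), and the element there is -3.
Final answer: -3


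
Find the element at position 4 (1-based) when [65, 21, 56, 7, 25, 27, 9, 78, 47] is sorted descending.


Sort descending: [78, 65, 56, 47, 27, 25, 21, 9, 7]
The 4th element (1-indexed) is at index 3.
Value = 47
Final answer: 47


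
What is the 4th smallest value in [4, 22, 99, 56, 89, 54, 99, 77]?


Sort ascending: [4, 22, 54, 56, 77, 89, 99, 99]
The 4th element (1-indexed) is at index 3.
Value = 56
Final answer: 56


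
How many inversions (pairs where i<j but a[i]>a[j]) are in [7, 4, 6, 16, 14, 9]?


For each element, count the later elements that are smaller than it:
  7 (index 0): smaller elements after it = [4, 6] -> 2
  4 (index 1): smaller elements after it = [] -> 0
  6 (index 2): smaller elements after it = [] -> 0
  16 (index 3): smaller elements after it = [14, 9] -> 2
  14 (index 4): smaller elements after it = [9] -> 1
Total inversions = 2 + 0 + 0 + 2 + 1 = 5
Final answer: 5


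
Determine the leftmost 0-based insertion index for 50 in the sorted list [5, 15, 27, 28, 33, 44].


List is sorted: [5, 15, 27, 28, 33, 44]
We need the leftmost position where 50 can be inserted, i.e. the first index whose element is >= 50 (or the end of the list if none is).
Binary search with low=0, high=6 (0-based indices):
  low=0, high=6, mid=3: a[3]=28 < 50, so low = 4
  low=4, high=6, mid=5: a[5]=44 < 50, so low = 6
Now low = high = 6, so the insertion index is 6.
Final answer: 6


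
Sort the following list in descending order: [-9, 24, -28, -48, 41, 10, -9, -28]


Original list: [-9, 24, -28, -48, 41, 10, -9, -28]
Repeatedly take the largest remaining element:
  Remaining [-9, 24, -28, -48, 41, 10, -9, -28] -> largest is 41
  Remaining [-9, 24, -28, -48, 10, -9, -28] -> largest is 24
  Remaining [-9, -28, -48, 10, -9, -28] -> largest is 10
  Remaining [-9, -28, -48, -9, -28] -> largest is -9
  Remaining [-28, -48, -9, -28] -> largest is -9
  Remaining [-28, -48, -28] -> largest is -28
  Remaining [-48, -28] -> largest is -28
  Remaining [-48] -> largest is -48
Collecting the picks in order gives the descending list.
Final answer: [41, 24, 10, -9, -9, -28, -28, -48]


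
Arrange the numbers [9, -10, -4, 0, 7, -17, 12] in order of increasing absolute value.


Compute absolute values:
  |9| = 9
  |-10| = 10
  |-4| = 4
  |0| = 0
  |7| = 7
  |-17| = 17
  |12| = 12
Absolute values in increasing order: 0 < 4 < 7 < 9 < 10 < 12 < 17
Listing the original numbers in that order gives the answer.
Final answer: [0, -4, 7, 9, -10, 12, -17]


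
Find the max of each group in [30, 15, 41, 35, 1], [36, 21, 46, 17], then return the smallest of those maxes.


Find max of each group:
  Group 1: [30, 15, 41, 35, 1] -> max = 41
  Group 2: [36, 21, 46, 17] -> max = 46
Maxes: [41, 46]
Minimum of maxes = 41
Final answer: 41


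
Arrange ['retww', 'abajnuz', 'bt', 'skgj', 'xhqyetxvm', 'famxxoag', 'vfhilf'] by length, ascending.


Compute lengths:
  'retww' has length 5
  'abajnuz' has length 7
  'bt' has length 2
  'skgj' has length 4
  'xhqyetxvm' has length 9
  'famxxoag' has length 8
  'vfhilf' has length 6
Lengths in increasing order: 2 < 4 < 5 < 6 < 7 < 8 < 9
Listing the words in that order gives the answer.
Final answer: ['bt', 'skgj', 'retww', 'vfhilf', 'abajnuz', 'famxxoag', 'xhqyetxvm']


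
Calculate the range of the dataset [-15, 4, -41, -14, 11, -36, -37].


Maximum value: 11
Minimum value: -41
Range = 11 - (-41) = 52
Final answer: 52


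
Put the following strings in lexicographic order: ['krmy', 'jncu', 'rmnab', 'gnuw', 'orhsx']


Compare strings character by character (the first differing letter decides):
  'gnuw' < 'jncu' since 'g' < 'j' at position 1
  'jncu' < 'krmy' since 'j' < 'k' at position 1
  'krmy' < 'orhsx' since 'k' < 'o' at position 1
  'orhsx' < 'rmnab' since 'o' < 'r' at position 1
Chaining these comparisons gives the alphabetical order.
Final answer: ['gnuw', 'jncu', 'krmy', 'orhsx', 'rmnab']


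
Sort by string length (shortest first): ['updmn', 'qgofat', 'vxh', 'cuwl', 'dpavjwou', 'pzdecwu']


Compute lengths:
  'updmn' has length 5
  'qgofat' has length 6
  'vxh' has length 3
  'cuwl' has length 4
  'dpavjwou' has length 8
  'pzdecwu' has length 7
Lengths in increasing order: 3 < 4 < 5 < 6 < 7 < 8
Listing the words in that order gives the answer.
Final answer: ['vxh', 'cuwl', 'updmn', 'qgofat', 'pzdecwu', 'dpavjwou']


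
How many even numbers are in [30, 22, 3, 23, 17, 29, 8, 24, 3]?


Check each element:
  30 is even
  22 is even
  3 is odd
  23 is odd
  17 is odd
  29 is odd
  8 is even
  24 is even
  3 is odd
Evens: [30, 22, 8, 24]
Count of evens = 4
Final answer: 4


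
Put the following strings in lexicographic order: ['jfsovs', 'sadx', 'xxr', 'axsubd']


Compare strings character by character (the first differing letter decides):
  'axsubd' < 'jfsovs' since 'a' < 'j' at position 1
  'jfsovs' < 'sadx' since 'j' < 's' at position 1
  'sadx' < 'xxr' since 's' < 'x' at position 1
Chaining these comparisons gives the alphabetical order.
Final answer: ['axsubd', 'jfsovs', 'sadx', 'xxr']


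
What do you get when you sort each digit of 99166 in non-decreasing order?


The number 99166 has digits: 9, 9, 1, 6, 6
Sorted: 1, 6, 6, 9, 9
Joining the sorted digits gives the result.
Final answer: 16699


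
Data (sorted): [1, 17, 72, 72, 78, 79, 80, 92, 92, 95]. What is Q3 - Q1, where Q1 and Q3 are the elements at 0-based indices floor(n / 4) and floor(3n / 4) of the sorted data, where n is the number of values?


The data has n = 10 elements.
Q1 index = floor(10 / 4) = floor(2.5) = 2; Q3 index = floor(3 * 10 / 4) = floor(7.5) = 7
Q1 = element at index 2 = 72
Q3 = element at index 7 = 92
IQR = 92 - 72 = 20
Final answer: 20


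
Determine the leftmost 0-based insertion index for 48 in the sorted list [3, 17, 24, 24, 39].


List is sorted: [3, 17, 24, 24, 39]
We need the leftmost position where 48 can be inserted, i.e. the first index whose element is >= 48 (or the end of the list if none is).
Binary search with low=0, high=5 (0-based indices):
  low=0, high=5, mid=2: a[2]=24 < 48, so low = 3
  low=3, high=5, mid=4: a[4]=39 < 48, so low = 5
Now low = high = 5, so the insertion index is 5.
Final answer: 5


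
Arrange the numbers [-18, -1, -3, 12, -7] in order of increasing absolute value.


Compute absolute values:
  |-18| = 18
  |-1| = 1
  |-3| = 3
  |12| = 12
  |-7| = 7
Absolute values in increasing order: 1 < 3 < 7 < 12 < 18
Listing the original numbers in that order gives the answer.
Final answer: [-1, -3, -7, 12, -18]


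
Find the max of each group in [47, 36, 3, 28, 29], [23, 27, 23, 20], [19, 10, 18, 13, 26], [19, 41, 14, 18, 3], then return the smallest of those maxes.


Find max of each group:
  Group 1: [47, 36, 3, 28, 29] -> max = 47
  Group 2: [23, 27, 23, 20] -> max = 27
  Group 3: [19, 10, 18, 13, 26] -> max = 26
  Group 4: [19, 41, 14, 18, 3] -> max = 41
Maxes: [47, 27, 26, 41]
Minimum of maxes = 26
Final answer: 26


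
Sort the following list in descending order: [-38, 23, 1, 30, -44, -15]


Original list: [-38, 23, 1, 30, -44, -15]
Repeatedly take the largest remaining element:
  Remaining [-38, 23, 1, 30, -44, -15] -> largest is 30
  Remaining [-38, 23, 1, -44, -15] -> largest is 23
  Remaining [-38, 1, -44, -15] -> largest is 1
  Remaining [-38, -44, -15] -> largest is -15
  Remaining [-38, -44] -> largest is -38
  Remaining [-44] -> largest is -44
Collecting the picks in order gives the descending list.
Final answer: [30, 23, 1, -15, -38, -44]


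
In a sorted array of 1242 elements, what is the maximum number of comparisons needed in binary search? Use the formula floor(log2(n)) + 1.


Binary search halves the search space each step.
Maximum comparisons = floor(log2(1242)) + 1
log2(1242) = 10.2784
floor(log2(1242)) = 10, so 10 + 1 = 11
Final answer: 11


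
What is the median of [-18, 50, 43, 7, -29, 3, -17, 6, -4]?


First, sort the list: [-29, -18, -17, -4, 3, 6, 7, 43, 50]
The list has 9 elements (odd count).
The middle index is 4 (0-based), and the element there is 3.
Final answer: 3


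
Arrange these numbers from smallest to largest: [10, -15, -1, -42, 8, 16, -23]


Original list: [10, -15, -1, -42, 8, 16, -23]
Repeatedly take the smallest remaining element:
  Remaining [10, -15, -1, -42, 8, 16, -23] -> smallest is -42
  Remaining [10, -15, -1, 8, 16, -23] -> smallest is -23
  Remaining [10, -15, -1, 8, 16] -> smallest is -15
  Remaining [10, -1, 8, 16] -> smallest is -1
  Remaining [10, 8, 16] -> smallest is 8
  Remaining [10, 16] -> smallest is 10
  Remaining [16] -> smallest is 16
Collecting the picks in order gives the sorted list.
Final answer: [-42, -23, -15, -1, 8, 10, 16]


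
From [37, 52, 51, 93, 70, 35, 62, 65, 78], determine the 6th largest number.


Sort descending: [93, 78, 70, 65, 62, 52, 51, 37, 35]
The 6th element (1-indexed) is at index 5.
Value = 52
Final answer: 52


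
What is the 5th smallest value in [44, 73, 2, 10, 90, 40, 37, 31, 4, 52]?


Sort ascending: [2, 4, 10, 31, 37, 40, 44, 52, 73, 90]
The 5th element (1-indexed) is at index 4.
Value = 37
Final answer: 37


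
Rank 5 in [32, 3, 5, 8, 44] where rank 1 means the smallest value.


Sort ascending: [3, 5, 8, 32, 44]
Find 5 in the sorted list.
5 is at position 2 (1-indexed).
Final answer: 2


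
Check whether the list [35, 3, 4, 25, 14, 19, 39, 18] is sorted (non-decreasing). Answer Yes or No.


Check consecutive pairs:
  35 <= 3? False
  3 <= 4? True
  4 <= 25? True
  25 <= 14? False
  14 <= 19? True
  19 <= 39? True
  39 <= 18? False
3 consecutive pair(s) are out of order, so the list is not sorted.
Final answer: No


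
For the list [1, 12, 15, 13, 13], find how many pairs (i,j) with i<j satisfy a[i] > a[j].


For each element, count the later elements that are smaller than it:
  1 (index 0): smaller elements after it = [] -> 0
  12 (index 1): smaller elements after it = [] -> 0
  15 (index 2): smaller elements after it = [13, 13] -> 2
  13 (index 3): smaller elements after it = [] -> 0
Total inversions = 0 + 0 + 2 + 0 = 2
Final answer: 2


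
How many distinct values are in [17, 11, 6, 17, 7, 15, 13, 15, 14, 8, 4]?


List all unique values:
Distinct values: [4, 6, 7, 8, 11, 13, 14, 15, 17]
Count = 9
Final answer: 9


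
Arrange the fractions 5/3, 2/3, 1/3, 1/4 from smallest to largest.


Convert to decimal for comparison:
  5/3 = 1.6667
  2/3 = 0.6667
  1/3 = 0.3333
  1/4 = 0.25
Decimals in increasing order: 0.25 < 0.3333 < 0.6667 < 1.6667
Writing each back as its fraction gives the sorted order.
Final answer: 1/4, 1/3, 2/3, 5/3


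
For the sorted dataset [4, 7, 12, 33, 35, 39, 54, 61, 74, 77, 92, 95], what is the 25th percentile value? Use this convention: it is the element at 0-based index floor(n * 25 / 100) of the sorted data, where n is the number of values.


The dataset has n = 12 elements.
Index = floor(12 * 25 / 100) = floor(300 / 100) = floor(3) = 3
Counting from index 0 in the sorted data, the element at index 3 is 33.
Final answer: 33


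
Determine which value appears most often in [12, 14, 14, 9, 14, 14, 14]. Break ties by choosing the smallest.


Count the frequency of each value:
  9 appears 1 time(s)
  12 appears 1 time(s)
  14 appears 5 time(s)
Maximum frequency is 5.
Only 14 reaches that frequency, so it is the mode.
Final answer: 14


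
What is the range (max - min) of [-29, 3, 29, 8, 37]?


Maximum value: 37
Minimum value: -29
Range = 37 - (-29) = 66
Final answer: 66


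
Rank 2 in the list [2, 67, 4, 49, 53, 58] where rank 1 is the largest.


Sort descending: [67, 58, 53, 49, 4, 2]
Find 2 in the sorted list.
2 is at position 6.
Final answer: 6


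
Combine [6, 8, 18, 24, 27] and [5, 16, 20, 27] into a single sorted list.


List A: [6, 8, 18, 24, 27]
List B: [5, 16, 20, 27]
Repeatedly compare the front elements and take the smaller:
  6 vs 5 -> take 5
  6 vs 16 -> take 6
  8 vs 16 -> take 8
  18 vs 16 -> take 16
  18 vs 20 -> take 18
  24 vs 20 -> take 20
  24 vs 27 -> take 24
  27 vs 27 -> take 27
  A is exhausted; append the rest of B: [27]
Final answer: [5, 6, 8, 16, 18, 20, 24, 27, 27]


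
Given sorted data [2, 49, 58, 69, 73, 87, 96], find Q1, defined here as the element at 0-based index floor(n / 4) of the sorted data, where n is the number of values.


The list has n = 7 elements.
Q1 index = floor(7 / 4) = floor(1.75) = 1
Counting from index 0 in the sorted data, the element at index 1 is 49.
Final answer: 49


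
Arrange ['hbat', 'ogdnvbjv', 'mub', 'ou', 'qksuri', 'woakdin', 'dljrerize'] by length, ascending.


Compute lengths:
  'hbat' has length 4
  'ogdnvbjv' has length 8
  'mub' has length 3
  'ou' has length 2
  'qksuri' has length 6
  'woakdin' has length 7
  'dljrerize' has length 9
Lengths in increasing order: 2 < 3 < 4 < 6 < 7 < 8 < 9
Listing the words in that order gives the answer.
Final answer: ['ou', 'mub', 'hbat', 'qksuri', 'woakdin', 'ogdnvbjv', 'dljrerize']


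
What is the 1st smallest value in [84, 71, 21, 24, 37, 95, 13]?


Sort ascending: [13, 21, 24, 37, 71, 84, 95]
The 1st element (1-indexed) is at index 0.
Value = 13
Final answer: 13


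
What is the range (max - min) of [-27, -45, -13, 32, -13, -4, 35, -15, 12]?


Maximum value: 35
Minimum value: -45
Range = 35 - (-45) = 80
Final answer: 80


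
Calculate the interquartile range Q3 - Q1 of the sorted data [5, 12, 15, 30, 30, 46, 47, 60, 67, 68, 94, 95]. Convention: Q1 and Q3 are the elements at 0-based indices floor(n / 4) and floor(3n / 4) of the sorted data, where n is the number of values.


The data has n = 12 elements.
Q1 index = floor(12 / 4) = floor(3) = 3; Q3 index = floor(3 * 12 / 4) = floor(9) = 9
Q1 = element at index 3 = 30
Q3 = element at index 9 = 68
IQR = 68 - 30 = 38
Final answer: 38


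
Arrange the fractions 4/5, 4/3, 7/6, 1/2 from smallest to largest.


Convert to decimal for comparison:
  4/5 = 0.8
  4/3 = 1.3333
  7/6 = 1.1667
  1/2 = 0.5
Decimals in increasing order: 0.5 < 0.8 < 1.1667 < 1.3333
Writing each back as its fraction gives the sorted order.
Final answer: 1/2, 4/5, 7/6, 4/3


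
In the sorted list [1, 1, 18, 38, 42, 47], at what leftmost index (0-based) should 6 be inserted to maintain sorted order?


List is sorted: [1, 1, 18, 38, 42, 47]
We need the leftmost position where 6 can be inserted, i.e. the first index whose element is >= 6 (or the end of the list if none is).
Binary search with low=0, high=6 (0-based indices):
  low=0, high=6, mid=3: a[3]=38 >= 6, so high = 3
  low=0, high=3, mid=1: a[1]=1 < 6, so low = 2
  low=2, high=3, mid=2: a[2]=18 >= 6, so high = 2
Now low = high = 2, so the insertion index is 2.
Final answer: 2


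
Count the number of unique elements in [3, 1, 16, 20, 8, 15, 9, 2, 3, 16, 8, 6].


List all unique values:
Distinct values: [1, 2, 3, 6, 8, 9, 15, 16, 20]
Count = 9
Final answer: 9


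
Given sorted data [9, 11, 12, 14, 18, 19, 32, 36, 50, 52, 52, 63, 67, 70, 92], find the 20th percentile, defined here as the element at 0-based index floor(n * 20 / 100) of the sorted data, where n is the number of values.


The dataset has n = 15 elements.
Index = floor(15 * 20 / 100) = floor(300 / 100) = floor(3) = 3
Counting from index 0 in the sorted data, the element at index 3 is 14.
Final answer: 14


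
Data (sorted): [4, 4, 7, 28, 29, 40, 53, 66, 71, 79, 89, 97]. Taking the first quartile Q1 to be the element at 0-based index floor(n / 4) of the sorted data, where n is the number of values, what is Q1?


The list has n = 12 elements.
Q1 index = floor(12 / 4) = floor(3) = 3
Counting from index 0 in the sorted data, the element at index 3 is 28.
Final answer: 28


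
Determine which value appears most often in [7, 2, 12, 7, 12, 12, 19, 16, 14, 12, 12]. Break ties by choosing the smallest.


Count the frequency of each value:
  2 appears 1 time(s)
  7 appears 2 time(s)
  12 appears 5 time(s)
  14 appears 1 time(s)
  16 appears 1 time(s)
  19 appears 1 time(s)
Maximum frequency is 5.
Only 12 reaches that frequency, so it is the mode.
Final answer: 12


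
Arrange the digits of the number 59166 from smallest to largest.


The number 59166 has digits: 5, 9, 1, 6, 6
Sorted: 1, 5, 6, 6, 9
Joining the sorted digits gives the result.
Final answer: 15669


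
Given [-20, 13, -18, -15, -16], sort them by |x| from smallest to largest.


Compute absolute values:
  |-20| = 20
  |13| = 13
  |-18| = 18
  |-15| = 15
  |-16| = 16
Absolute values in increasing order: 13 < 15 < 16 < 18 < 20
Listing the original numbers in that order gives the answer.
Final answer: [13, -15, -16, -18, -20]


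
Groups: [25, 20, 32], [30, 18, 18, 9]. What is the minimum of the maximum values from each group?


Find max of each group:
  Group 1: [25, 20, 32] -> max = 32
  Group 2: [30, 18, 18, 9] -> max = 30
Maxes: [32, 30]
Minimum of maxes = 30
Final answer: 30


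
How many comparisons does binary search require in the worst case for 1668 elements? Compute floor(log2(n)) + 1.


Binary search halves the search space each step.
Maximum comparisons = floor(log2(1668)) + 1
log2(1668) = 10.7039
floor(log2(1668)) = 10, so 10 + 1 = 11
Final answer: 11


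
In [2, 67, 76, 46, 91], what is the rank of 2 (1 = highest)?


Sort descending: [91, 76, 67, 46, 2]
Find 2 in the sorted list.
2 is at position 5.
Final answer: 5


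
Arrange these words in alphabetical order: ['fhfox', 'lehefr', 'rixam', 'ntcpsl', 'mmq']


Compare strings character by character (the first differing letter decides):
  'fhfox' < 'lehefr' since 'f' < 'l' at position 1
  'lehefr' < 'mmq' since 'l' < 'm' at position 1
  'mmq' < 'ntcpsl' since 'm' < 'n' at position 1
  'ntcpsl' < 'rixam' since 'n' < 'r' at position 1
Chaining these comparisons gives the alphabetical order.
Final answer: ['fhfox', 'lehefr', 'mmq', 'ntcpsl', 'rixam']
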